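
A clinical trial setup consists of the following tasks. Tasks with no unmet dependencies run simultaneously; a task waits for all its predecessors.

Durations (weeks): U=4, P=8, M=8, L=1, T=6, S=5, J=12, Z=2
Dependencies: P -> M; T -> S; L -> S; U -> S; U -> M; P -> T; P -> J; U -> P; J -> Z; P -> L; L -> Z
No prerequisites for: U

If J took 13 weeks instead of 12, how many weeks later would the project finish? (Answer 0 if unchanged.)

Actual critical path: U→P→J→Z = 4+8+12+2 = 26 ⇒ 26 weeks.
Since J is critical, the +1 change carries straight to that chain (now 27 weeks).
That remains the longest chain; total 27 weeks.
Change in finish: 27 − 26 = +1 weeks.

1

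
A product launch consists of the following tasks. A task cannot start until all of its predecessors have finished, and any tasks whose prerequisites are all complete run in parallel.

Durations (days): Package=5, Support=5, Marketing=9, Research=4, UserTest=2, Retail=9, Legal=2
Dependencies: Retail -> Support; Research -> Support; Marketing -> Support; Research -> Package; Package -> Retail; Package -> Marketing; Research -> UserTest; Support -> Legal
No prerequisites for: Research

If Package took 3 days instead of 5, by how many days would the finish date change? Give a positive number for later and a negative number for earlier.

-2

The binding path is Research→Package→Marketing→Support→Legal = 4+5+9+5+2 = 25; finish at 25 days.
Since Package is critical, the -2 change carries straight to that chain (now 23 days).
That remains the longest chain; total 23 days.
Change in finish: 23 − 25 = -2 days.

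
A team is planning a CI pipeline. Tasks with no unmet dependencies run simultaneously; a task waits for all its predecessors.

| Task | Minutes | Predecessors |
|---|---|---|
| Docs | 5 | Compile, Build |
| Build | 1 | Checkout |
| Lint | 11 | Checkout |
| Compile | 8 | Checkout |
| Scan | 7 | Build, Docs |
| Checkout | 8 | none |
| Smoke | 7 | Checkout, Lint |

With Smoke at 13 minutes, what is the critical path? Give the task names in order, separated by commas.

Checkout, Lint, Smoke

Actual critical path: Checkout→Compile→Docs→Scan = 8+8+5+7 = 28 ⇒ 28 minutes.
The longest path through Smoke is only 26 minutes, so Smoke has float 2.
New critical path: Checkout→Lint→Smoke = 8+11+13 = 32 ⇒ 32 minutes.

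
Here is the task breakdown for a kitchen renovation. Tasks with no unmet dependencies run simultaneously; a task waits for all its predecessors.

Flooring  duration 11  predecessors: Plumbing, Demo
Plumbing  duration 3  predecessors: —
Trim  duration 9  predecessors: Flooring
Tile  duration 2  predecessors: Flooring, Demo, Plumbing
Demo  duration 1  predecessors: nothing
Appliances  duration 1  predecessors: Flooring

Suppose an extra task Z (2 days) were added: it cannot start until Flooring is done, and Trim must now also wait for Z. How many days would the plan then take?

Originally the plan takes 23 days.
With Z inserted, Trim now waits for max(Flooring, Z).
New critical path: Plumbing→Flooring→Z→Trim = 3+11+2+9 = 25 ⇒ 25 days.

25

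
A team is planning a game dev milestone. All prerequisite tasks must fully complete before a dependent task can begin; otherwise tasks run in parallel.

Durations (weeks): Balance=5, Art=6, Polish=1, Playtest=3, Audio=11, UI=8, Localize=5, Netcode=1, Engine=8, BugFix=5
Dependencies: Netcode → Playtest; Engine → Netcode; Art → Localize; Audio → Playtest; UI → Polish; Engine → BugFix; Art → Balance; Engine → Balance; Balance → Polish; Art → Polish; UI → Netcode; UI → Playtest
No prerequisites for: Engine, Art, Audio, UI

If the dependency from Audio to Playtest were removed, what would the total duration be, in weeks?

14

With the dependency in place, Engine→Balance→Polish = 8+5+1 = 14 sets the finish at 14 weeks.
Without Audio→Playtest, Playtest's earliest start moves from 11 to 9.
After: Engine→Balance→Polish = 8+5+1 = 14 → 14 weeks.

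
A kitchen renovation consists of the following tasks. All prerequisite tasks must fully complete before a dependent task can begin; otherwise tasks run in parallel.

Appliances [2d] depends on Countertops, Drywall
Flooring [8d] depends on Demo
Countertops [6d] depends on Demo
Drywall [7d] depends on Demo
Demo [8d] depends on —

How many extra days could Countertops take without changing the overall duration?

1

Demo→Drywall→Appliances = 8+7+2 = 17 sets the makespan at 17 days.
The longest chain containing Countertops totals 16 days.
Float = 17 − 16 = 1.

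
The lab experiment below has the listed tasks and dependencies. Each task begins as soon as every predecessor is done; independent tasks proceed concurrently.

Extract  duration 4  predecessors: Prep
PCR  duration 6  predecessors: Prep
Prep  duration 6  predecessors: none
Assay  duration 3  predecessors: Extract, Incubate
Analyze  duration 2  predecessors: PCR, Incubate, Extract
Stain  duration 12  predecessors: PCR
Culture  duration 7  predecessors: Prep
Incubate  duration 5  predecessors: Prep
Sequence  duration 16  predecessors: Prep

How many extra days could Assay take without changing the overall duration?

10

The longest chain is Prep→PCR→Stain = 6+6+12 = 24; overall finish 24 days.
Longest path through Assay: 14 days (earliest finish 14, latest finish 24).
Float = 24 − 14 = 10.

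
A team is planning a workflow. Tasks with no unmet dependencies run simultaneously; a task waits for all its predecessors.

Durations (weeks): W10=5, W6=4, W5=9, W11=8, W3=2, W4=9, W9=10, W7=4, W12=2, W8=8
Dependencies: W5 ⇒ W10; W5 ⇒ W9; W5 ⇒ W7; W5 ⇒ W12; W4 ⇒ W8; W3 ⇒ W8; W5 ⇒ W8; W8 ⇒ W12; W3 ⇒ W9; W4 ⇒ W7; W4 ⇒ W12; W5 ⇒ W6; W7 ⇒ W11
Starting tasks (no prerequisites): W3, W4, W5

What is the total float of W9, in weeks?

W4→W7→W11 = 9+4+8 = 21 sets the makespan at 21 weeks.
W9 finishes as early as 19 and must finish by 21.
Float = 21 − 19 = 2.

2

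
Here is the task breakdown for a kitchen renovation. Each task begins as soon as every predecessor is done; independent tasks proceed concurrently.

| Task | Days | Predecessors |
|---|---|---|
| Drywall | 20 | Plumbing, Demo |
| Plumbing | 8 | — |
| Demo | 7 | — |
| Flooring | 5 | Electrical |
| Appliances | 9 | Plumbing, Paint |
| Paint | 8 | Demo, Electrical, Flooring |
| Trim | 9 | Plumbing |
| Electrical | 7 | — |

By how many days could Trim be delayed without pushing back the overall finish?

The longest chain is Electrical→Flooring→Paint→Appliances = 7+5+8+9 = 29; overall finish 29 days.
Trim finishes as early as 17 and must finish by 29.
Float = 29 − 17 = 12.

12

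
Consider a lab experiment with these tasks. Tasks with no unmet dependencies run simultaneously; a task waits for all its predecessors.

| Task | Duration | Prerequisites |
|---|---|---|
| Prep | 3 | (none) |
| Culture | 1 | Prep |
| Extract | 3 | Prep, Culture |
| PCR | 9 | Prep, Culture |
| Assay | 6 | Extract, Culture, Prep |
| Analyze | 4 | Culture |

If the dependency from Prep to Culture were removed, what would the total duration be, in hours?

12

Before: longest chain Prep→Culture→Extract→Assay = 3+1+3+6 = 13, finish 13.
Without Prep→Culture, Culture's earliest start moves from 3 to 0.
After: Prep→Extract→Assay = 3+3+6 = 12 → 12 hours.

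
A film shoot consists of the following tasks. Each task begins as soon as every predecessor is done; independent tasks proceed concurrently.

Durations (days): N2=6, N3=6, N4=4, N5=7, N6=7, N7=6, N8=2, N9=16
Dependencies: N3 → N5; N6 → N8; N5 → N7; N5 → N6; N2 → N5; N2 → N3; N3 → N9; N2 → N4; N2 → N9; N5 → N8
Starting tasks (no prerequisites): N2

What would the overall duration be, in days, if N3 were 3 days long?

25

The binding path is N2→N3→N5→N6→N8 = 6+6+7+7+2 = 28; finish at 28 days.
Since N3 is critical, the -3 change carries straight to that chain (now 25 days).
No other chain overtakes it, so the finish is 25 days.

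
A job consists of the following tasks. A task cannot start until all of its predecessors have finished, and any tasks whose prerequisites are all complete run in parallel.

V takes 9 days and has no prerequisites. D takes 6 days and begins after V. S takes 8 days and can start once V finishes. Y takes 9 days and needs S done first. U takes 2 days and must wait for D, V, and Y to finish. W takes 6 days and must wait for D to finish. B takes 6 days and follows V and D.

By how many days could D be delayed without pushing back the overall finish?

V→S→Y→U = 9+8+9+2 = 28 sets the makespan at 28 days.
Longest path through D: 21 days (earliest finish 15, latest finish 22).
Float = 28 − 21 = 7.

7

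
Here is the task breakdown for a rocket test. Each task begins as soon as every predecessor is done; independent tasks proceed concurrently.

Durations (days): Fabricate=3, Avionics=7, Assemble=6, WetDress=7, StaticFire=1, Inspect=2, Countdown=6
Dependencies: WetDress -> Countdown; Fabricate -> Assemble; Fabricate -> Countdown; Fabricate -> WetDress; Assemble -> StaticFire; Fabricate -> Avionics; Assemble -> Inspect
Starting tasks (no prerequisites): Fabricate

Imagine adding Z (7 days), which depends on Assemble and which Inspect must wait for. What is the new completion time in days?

Originally the rocket test takes 16 days.
With Z inserted, Inspect now waits for max(Assemble, Z).
New critical path: Fabricate→Assemble→Z→Inspect = 3+6+7+2 = 18 ⇒ 18 days.

18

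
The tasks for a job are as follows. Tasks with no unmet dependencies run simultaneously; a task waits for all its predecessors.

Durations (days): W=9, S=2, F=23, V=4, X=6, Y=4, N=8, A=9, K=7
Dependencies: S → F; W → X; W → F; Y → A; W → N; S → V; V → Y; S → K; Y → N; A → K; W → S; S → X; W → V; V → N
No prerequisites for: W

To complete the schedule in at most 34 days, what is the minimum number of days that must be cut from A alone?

Current finish: 35 days; target: 34.
A is on every critical path, so each day cut from A cuts the finish by one (this holds down to a finish of 34).
Need 35 − 34 = 1 day off A → A becomes 8 days, finish becomes 34.

1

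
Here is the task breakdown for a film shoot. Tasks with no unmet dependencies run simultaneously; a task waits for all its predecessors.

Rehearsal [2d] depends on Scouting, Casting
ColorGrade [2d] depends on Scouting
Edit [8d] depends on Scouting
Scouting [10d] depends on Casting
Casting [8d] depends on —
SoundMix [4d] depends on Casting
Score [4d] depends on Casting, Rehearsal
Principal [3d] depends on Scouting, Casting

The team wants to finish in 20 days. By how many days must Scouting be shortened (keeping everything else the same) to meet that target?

Current finish: 26 days; target: 20.
Scouting is on every critical path, so each day cut from Scouting cuts the finish by one (this holds down to a finish of 17).
Need 26 − 20 = 6 days off Scouting → Scouting becomes 4 days, finish becomes 20.

6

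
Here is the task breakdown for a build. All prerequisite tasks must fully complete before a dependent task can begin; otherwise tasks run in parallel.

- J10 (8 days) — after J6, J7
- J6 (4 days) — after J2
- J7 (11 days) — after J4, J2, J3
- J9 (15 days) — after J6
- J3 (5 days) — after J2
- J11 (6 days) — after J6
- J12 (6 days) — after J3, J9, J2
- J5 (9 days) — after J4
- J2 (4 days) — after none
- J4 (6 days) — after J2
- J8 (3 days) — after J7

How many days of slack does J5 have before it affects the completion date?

10

J2→J4→J7→J10 = 4+6+11+8 = 29 sets the makespan at 29 days.
Longest path through J5: 19 days (earliest finish 19, latest finish 29).
Slack of J5 = 20 − 10 = 10 days.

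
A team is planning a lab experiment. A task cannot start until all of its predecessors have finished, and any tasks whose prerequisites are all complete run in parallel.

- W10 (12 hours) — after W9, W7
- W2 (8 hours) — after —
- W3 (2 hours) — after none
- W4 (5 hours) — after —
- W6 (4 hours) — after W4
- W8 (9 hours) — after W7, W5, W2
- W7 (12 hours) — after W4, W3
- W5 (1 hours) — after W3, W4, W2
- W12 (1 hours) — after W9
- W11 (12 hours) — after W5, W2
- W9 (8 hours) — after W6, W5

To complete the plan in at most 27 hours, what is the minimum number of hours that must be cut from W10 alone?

Current finish: 29 hours; target: 27.
W10 is on every critical path, so each hour cut from W10 cuts the finish by one (this holds down to a finish of 26).
Need 29 − 27 = 2 hours off W10 → W10 becomes 10 hours, finish becomes 27.

2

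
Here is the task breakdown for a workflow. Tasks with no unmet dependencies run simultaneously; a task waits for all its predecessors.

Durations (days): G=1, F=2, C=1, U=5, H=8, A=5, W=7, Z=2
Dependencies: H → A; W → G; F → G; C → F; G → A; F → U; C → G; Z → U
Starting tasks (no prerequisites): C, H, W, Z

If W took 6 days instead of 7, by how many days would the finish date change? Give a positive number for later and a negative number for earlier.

Actual critical path: W→G→A = 7+1+5 = 13 ⇒ 13 days.
W is on the critical path; changing it to 6 makes that path 12 days.
Now H→A = 8+5 = 13 is longest, so the finish becomes 13 days.
Change in finish: 13 − 13 = +0 days.

0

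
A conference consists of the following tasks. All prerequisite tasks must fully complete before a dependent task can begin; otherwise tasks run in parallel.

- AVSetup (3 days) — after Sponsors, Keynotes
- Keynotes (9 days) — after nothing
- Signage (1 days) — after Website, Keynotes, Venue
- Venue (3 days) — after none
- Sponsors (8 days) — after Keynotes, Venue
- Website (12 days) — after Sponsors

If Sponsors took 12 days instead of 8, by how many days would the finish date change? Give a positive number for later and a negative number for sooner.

4

Actual critical path: Keynotes→Sponsors→Website→Signage = 9+8+12+1 = 30 ⇒ 30 days.
Since Sponsors is critical, the +4 change carries straight to that chain (now 34 days).
The critical path is still Keynotes→Sponsors→Website→Signage; finish is now 34 days.
Change in finish: 34 − 30 = +4 days.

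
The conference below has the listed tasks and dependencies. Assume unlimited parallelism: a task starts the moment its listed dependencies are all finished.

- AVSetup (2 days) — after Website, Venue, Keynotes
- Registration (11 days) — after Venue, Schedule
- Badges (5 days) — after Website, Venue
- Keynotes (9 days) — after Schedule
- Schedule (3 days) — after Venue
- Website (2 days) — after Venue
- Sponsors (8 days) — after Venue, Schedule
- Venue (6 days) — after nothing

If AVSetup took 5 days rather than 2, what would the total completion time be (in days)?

Baseline: Venue→Schedule→Keynotes→AVSetup = 6+3+9+2 = 20 → 20 days.
AVSetup lies on that path, so at 5 days the path becomes 23 days.
No other chain overtakes it, so the finish is 23 days.

23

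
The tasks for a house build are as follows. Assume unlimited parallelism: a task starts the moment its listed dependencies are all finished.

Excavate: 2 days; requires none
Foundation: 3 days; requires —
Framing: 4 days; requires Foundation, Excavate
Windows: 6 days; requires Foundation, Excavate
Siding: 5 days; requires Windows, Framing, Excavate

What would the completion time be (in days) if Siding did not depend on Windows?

12

With the dependency in place, Foundation→Windows→Siding = 3+6+5 = 14 sets the finish at 14 days.
Without Windows→Siding, Siding's earliest start moves from 9 to 7.
After: Foundation→Framing→Siding = 3+4+5 = 12 → 12 days.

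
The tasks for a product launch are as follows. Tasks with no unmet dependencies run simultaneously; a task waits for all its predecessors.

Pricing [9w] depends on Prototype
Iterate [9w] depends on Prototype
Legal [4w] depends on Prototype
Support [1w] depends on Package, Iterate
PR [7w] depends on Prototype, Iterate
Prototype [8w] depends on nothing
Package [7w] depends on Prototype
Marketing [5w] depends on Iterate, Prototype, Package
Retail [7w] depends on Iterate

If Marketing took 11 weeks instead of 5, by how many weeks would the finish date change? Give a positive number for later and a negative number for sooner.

4

Baseline: Prototype→Iterate→PR = 8+9+7 = 24 → 24 weeks.
The longest path through Marketing is only 22 weeks, so Marketing has float 2.
New critical path: Prototype→Iterate→Marketing = 8+9+11 = 28 ⇒ 28 weeks.
Change in finish: 28 − 24 = +4 weeks.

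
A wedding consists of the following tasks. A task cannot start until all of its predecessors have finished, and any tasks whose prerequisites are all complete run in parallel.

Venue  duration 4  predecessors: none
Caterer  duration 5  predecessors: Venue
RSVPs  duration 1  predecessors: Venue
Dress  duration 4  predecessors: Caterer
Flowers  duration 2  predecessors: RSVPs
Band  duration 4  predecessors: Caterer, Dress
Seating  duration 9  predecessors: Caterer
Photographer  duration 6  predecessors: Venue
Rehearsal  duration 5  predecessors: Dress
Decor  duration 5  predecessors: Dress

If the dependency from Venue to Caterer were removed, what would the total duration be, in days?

With the dependency in place, Venue→Caterer→Dress→Rehearsal = 4+5+4+5 = 18 sets the finish at 18 days.
Without Venue→Caterer, Caterer's earliest start moves from 4 to 0.
After: Caterer→Dress→Rehearsal = 5+4+5 = 14 → 14 days.

14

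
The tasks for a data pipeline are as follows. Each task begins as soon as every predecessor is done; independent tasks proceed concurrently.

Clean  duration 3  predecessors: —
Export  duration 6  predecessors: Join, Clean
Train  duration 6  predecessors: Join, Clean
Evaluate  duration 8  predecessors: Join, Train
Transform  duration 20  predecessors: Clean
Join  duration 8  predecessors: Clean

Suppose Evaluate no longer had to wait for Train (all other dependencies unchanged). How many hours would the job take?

Before: longest chain Clean→Join→Train→Evaluate = 3+8+6+8 = 25, finish 25.
Without Train→Evaluate, Evaluate's earliest start moves from 17 to 11.
New critical path: Clean→Transform = 3+20 = 23 ⇒ 23 hours.

23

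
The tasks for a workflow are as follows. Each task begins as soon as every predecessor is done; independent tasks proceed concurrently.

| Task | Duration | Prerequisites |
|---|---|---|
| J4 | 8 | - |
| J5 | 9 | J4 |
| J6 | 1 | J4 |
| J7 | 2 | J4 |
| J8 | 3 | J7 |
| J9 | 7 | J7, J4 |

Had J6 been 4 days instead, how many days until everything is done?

17

As given, the longest chain is J4→J5 = 8+9 = 17, so the finish is 17 days.
J6 is off the critical path — its longest chain is 9 days, giving 8 of slack.
That remains the longest chain; total 17 days.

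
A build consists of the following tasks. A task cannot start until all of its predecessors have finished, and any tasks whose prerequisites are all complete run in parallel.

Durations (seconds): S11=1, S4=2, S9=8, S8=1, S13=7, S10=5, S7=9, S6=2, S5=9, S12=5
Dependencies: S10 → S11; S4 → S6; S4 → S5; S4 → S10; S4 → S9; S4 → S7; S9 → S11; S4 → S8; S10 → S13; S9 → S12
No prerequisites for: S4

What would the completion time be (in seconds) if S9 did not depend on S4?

14

Original critical path: S4→S9→S12 = 2+8+5 = 15 ⇒ 15 seconds.
Without S4→S9, S9's earliest start moves from 2 to 0.
New critical path: S4→S10→S13 = 2+5+7 = 14 ⇒ 14 seconds.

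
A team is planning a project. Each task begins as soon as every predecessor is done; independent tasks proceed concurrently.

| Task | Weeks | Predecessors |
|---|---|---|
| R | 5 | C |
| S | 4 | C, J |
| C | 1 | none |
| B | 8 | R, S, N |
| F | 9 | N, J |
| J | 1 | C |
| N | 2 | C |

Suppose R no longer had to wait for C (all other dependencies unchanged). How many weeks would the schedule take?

Original critical path: C→J→S→B = 1+1+4+8 = 14 ⇒ 14 weeks.
Without C→R, R's earliest start moves from 1 to 0.
The longest chain is now C→J→S→B = 1+1+4+8 = 14, so the schedule takes 14 weeks.

14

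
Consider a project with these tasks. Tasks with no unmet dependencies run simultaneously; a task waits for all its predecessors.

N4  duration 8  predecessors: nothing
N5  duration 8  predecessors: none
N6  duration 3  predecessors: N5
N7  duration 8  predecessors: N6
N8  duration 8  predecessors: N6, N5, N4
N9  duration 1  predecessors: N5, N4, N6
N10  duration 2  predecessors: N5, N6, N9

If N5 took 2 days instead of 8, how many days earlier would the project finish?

Actual critical path: N5→N6→N7 = 8+3+8 = 19 ⇒ 19 days.
N5 lies on that path, so at 2 days the path becomes 13 days.
New critical path: N4→N8 = 8+8 = 16 ⇒ 16 days.
Change in finish: 16 − 19 = -3 days.

3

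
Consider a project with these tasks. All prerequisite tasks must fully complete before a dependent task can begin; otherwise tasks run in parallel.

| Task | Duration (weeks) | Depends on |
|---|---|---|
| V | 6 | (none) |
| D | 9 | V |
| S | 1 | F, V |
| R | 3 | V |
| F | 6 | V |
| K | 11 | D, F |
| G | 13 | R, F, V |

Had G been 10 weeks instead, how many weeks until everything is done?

The binding path is V→D→K = 6+9+11 = 26; finish at 26 weeks.
G is off the critical path — its longest chain is 25 weeks, giving 1 of slack.
No other chain overtakes it, so the finish is 26 weeks.

26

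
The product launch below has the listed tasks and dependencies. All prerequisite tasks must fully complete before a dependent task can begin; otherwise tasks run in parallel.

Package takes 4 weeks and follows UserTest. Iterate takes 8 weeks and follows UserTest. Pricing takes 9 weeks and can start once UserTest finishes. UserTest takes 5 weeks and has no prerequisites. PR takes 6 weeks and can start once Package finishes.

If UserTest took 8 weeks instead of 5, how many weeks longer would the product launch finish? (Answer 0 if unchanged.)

3

Actual critical path: UserTest→Package→PR = 5+4+6 = 15 ⇒ 15 weeks.
UserTest lies on that path, so at 8 weeks the path becomes 18 weeks.
That remains the longest chain; total 18 weeks.
Change in finish: 18 − 15 = +3 weeks.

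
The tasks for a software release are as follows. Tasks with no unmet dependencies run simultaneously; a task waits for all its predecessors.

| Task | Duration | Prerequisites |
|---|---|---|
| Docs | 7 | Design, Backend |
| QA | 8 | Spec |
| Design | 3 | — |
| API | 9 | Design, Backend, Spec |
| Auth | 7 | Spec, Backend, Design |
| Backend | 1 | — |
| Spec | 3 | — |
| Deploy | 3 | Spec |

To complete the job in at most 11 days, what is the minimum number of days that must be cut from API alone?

1

Current finish: 12 days; target: 11.
API is on every critical path, so each day cut from API cuts the finish by one (this holds down to a finish of 11).
Need 12 − 11 = 1 day off API → API becomes 8 days, finish becomes 11.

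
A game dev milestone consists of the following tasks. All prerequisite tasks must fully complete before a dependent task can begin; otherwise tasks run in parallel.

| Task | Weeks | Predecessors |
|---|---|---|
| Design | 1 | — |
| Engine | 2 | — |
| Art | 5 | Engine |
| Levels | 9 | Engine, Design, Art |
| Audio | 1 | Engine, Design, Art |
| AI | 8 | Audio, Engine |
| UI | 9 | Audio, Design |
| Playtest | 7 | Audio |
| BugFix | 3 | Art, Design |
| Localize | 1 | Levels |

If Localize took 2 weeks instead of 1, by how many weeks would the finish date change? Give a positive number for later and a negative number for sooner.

1

Baseline: Engine→Art→Levels→Localize = 2+5+9+1 = 17 → 17 weeks.
Localize lies on that path, so at 2 weeks the path becomes 18 weeks.
The critical path is still Engine→Art→Levels→Localize; finish is now 18 weeks.
Change in finish: 18 − 17 = +1 weeks.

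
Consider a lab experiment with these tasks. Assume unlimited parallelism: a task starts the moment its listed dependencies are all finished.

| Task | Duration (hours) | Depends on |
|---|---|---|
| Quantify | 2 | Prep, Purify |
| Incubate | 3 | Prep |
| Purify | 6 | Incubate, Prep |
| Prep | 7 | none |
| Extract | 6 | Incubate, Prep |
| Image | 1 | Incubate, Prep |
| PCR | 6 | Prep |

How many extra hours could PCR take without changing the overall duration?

5

Critical path: Prep→Incubate→Purify→Quantify = 7+3+6+2 = 18, so the finish is 18 hours.
Longest path through PCR: 13 hours (earliest finish 13, latest finish 18).
So PCR can slip 18 − 13 = 5 hours.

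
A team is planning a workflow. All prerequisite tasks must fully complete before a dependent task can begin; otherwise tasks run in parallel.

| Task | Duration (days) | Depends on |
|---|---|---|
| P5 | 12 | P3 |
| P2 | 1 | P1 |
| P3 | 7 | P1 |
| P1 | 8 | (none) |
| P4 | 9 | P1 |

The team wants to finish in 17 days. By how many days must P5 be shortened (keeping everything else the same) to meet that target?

Current finish: 27 days; target: 17.
P5 is on every critical path, so each day cut from P5 cuts the finish by one (this holds down to a finish of 17).
Need 27 − 17 = 10 days off P5 → P5 becomes 2 days, finish becomes 17.

10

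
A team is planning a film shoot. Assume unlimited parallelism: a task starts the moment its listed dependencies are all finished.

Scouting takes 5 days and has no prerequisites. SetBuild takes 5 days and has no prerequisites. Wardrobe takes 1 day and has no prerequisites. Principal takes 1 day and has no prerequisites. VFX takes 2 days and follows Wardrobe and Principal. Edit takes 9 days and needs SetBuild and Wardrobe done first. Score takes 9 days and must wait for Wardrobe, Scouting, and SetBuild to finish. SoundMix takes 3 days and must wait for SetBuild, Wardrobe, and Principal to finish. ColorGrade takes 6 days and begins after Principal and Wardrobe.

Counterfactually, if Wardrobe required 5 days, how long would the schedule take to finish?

Baseline: Scouting→Score = 5+9 = 14 → 14 days.
Wardrobe is off the critical path — its longest chain is 10 days, giving 4 of slack.
That remains the longest chain; total 14 days.

14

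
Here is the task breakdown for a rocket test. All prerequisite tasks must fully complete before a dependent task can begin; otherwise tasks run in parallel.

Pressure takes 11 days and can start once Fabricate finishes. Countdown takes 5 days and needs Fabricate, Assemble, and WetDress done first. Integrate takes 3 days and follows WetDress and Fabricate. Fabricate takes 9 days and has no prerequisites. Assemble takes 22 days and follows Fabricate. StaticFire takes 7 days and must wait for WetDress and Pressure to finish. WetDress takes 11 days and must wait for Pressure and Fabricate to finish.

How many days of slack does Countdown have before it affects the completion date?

2

Critical path: Fabricate→Pressure→WetDress→StaticFire = 9+11+11+7 = 38, so the finish is 38 days.
Countdown finishes as early as 36 and must finish by 38.
Float = 38 − 36 = 2.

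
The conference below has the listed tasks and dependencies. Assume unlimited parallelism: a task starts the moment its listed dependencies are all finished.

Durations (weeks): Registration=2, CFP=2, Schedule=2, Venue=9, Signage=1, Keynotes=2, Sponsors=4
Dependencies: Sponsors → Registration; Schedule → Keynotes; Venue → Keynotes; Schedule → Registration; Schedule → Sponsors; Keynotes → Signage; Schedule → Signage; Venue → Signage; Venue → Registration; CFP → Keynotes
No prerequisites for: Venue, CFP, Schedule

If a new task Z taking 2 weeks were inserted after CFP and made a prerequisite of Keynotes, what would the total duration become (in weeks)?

12

Originally the schedule takes 12 weeks.
With Z inserted, Keynotes now waits for max(CFP, Venue, Schedule, Z).
New critical path: Venue→Keynotes→Signage = 9+2+1 = 12 ⇒ 12 weeks.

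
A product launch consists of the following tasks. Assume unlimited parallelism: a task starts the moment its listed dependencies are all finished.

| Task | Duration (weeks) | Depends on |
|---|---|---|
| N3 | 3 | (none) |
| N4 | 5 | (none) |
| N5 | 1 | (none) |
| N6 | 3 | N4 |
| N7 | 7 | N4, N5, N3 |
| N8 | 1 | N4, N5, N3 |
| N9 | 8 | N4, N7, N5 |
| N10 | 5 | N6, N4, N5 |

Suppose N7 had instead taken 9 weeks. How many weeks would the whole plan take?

22

Critical path before the change: N4→N7→N9 = 5+7+8 = 20 giving 20 weeks.
N7 is on the critical path; changing it to 9 makes that path 22 weeks.
The critical path is still N4→N7→N9; finish is now 22 weeks.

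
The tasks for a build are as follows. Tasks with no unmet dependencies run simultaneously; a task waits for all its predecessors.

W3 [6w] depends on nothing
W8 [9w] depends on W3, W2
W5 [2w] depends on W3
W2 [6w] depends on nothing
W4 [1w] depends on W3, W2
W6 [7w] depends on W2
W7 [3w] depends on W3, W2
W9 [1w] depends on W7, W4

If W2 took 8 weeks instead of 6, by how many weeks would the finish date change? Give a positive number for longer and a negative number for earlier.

2

Baseline: W2→W8 = 6+9 = 15 → 15 weeks.
W2 lies on that path, so at 8 weeks the path becomes 17 weeks.
That remains the longest chain; total 17 weeks.
Change in finish: 17 − 15 = +2 weeks.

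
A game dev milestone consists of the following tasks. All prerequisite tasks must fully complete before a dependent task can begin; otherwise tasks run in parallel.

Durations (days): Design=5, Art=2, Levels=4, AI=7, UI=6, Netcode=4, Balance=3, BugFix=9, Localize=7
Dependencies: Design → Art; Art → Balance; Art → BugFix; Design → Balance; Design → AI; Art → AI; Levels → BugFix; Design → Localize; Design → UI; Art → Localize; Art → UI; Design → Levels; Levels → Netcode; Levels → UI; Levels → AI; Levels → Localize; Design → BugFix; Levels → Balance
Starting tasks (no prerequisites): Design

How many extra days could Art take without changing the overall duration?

2

The longest chain is Design→Levels→BugFix = 5+4+9 = 18; overall finish 18 days.
The longest chain containing Art totals 16 days.
Float = 18 − 16 = 2.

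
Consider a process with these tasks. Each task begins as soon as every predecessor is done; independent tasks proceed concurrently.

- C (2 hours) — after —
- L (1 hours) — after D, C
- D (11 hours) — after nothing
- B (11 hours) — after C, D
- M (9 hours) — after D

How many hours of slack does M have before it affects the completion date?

D→B = 11+11 = 22 sets the makespan at 22 hours.
Longest path through M: 20 hours (earliest finish 20, latest finish 22).
Slack of M = 13 − 11 = 2 hours.

2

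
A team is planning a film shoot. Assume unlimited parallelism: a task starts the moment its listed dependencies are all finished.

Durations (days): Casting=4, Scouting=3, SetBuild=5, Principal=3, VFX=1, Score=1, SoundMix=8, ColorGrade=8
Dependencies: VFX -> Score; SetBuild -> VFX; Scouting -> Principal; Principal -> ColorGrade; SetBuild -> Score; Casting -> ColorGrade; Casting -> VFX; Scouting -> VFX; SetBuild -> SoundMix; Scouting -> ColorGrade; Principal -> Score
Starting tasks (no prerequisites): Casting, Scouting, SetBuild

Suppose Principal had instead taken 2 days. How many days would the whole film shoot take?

Actual critical path: Scouting→Principal→ColorGrade = 3+3+8 = 14 ⇒ 14 days.
Principal lies on that path, so at 2 days the path becomes 13 days.
No other chain overtakes it, so the finish is 13 days.

13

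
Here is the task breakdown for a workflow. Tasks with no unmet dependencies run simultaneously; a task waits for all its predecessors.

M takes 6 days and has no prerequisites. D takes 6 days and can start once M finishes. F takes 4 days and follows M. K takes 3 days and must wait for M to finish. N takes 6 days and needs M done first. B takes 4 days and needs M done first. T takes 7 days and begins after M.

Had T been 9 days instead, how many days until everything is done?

15

The binding path is M→T = 6+7 = 13; finish at 13 days.
T lies on that path, so at 9 days the path becomes 15 days.
That remains the longest chain; total 15 days.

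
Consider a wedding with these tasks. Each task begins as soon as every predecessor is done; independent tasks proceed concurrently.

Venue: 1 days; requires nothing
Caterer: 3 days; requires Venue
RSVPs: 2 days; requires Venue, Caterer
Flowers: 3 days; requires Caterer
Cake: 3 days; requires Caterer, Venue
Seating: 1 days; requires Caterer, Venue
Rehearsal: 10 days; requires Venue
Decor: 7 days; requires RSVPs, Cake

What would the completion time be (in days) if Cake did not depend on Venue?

With the dependency in place, Venue→Caterer→Cake→Decor = 1+3+3+7 = 14 sets the finish at 14 days.
Dropping Venue→Cake doesn't change Cake's earliest start (4); another predecessor still binds.
New critical path: Venue→Caterer→Cake→Decor = 1+3+3+7 = 14 ⇒ 14 days.

14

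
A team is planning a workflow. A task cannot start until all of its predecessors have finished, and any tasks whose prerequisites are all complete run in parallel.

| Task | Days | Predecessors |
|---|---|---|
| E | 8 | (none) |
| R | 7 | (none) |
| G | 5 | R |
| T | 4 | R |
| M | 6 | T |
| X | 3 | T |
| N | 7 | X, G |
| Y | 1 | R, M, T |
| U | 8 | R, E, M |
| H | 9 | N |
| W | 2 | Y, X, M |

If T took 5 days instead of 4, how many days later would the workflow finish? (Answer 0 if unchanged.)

Baseline: R→T→X→N→H = 7+4+3+7+9 = 30 → 30 days.
Since T is critical, the +1 change carries straight to that chain (now 31 days).
The critical path is still R→T→X→N→H; finish is now 31 days.
Change in finish: 31 − 30 = +1 days.

1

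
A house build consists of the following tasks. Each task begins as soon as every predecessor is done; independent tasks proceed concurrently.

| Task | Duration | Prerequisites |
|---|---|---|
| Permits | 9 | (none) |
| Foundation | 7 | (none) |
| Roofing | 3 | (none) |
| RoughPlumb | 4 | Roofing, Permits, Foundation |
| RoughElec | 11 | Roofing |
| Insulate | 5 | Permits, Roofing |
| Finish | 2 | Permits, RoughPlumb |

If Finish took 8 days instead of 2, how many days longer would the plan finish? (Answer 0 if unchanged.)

Actual critical path: Permits→RoughPlumb→Finish = 9+4+2 = 15 ⇒ 15 days.
Since Finish is critical, the +6 change carries straight to that chain (now 21 days).
The critical path is still Permits→RoughPlumb→Finish; finish is now 21 days.
Change in finish: 21 − 15 = +6 days.

6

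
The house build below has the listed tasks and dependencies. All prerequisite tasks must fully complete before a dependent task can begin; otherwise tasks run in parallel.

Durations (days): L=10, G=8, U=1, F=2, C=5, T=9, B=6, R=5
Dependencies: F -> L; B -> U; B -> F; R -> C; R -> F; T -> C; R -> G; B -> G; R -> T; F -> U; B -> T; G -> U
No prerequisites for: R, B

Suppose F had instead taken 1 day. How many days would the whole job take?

20

Actual critical path: B→T→C = 6+9+5 = 20 ⇒ 20 days.
F is off the critical path — its longest chain is 18 days, giving 2 of slack.
The critical path is still B→T→C; finish is now 20 days.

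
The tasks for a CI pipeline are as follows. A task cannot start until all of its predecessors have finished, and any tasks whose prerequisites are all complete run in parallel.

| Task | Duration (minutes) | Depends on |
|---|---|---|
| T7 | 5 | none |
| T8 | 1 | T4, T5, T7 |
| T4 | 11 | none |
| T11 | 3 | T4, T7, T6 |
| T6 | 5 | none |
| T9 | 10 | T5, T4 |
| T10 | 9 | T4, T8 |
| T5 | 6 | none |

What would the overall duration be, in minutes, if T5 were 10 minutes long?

21

As given, the longest chain is T4→T8→T10 = 11+1+9 = 21, so the finish is 21 minutes.
T5 has 5 minutes of float (longest path through it is 16).
That remains the longest chain; total 21 minutes.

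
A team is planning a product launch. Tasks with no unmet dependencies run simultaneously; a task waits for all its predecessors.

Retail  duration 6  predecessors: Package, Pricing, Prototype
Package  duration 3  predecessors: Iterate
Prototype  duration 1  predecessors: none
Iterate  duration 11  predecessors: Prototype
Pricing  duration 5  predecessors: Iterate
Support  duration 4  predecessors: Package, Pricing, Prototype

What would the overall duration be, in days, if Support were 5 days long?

23

The binding path is Prototype→Iterate→Pricing→Retail = 1+11+5+6 = 23; finish at 23 days.
Support has 2 days of float (longest path through it is 21).
No other chain overtakes it, so the finish is 23 days.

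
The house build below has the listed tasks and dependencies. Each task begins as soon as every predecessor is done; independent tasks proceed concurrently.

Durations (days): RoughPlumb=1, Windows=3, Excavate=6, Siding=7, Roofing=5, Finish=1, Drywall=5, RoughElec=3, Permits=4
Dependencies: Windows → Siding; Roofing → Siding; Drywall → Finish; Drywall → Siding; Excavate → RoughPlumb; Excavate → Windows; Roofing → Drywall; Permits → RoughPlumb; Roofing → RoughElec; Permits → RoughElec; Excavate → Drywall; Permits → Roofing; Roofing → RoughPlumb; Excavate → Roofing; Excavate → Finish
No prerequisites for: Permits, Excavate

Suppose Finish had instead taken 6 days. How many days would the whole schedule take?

23

Actual critical path: Excavate→Roofing→Drywall→Siding = 6+5+5+7 = 23 ⇒ 23 days.
Finish is off the critical path — its longest chain is 17 days, giving 6 of slack.
That remains the longest chain; total 23 days.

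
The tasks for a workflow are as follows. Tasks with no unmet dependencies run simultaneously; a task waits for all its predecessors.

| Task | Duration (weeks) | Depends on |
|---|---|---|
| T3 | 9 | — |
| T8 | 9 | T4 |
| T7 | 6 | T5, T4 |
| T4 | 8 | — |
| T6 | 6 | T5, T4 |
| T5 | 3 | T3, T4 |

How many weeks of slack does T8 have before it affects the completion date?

Critical path: T3→T5→T6 = 9+3+6 = 18, so the finish is 18 weeks.
Longest path through T8: 17 weeks (earliest finish 17, latest finish 18).
Slack of T8 = 9 − 8 = 1 week.

1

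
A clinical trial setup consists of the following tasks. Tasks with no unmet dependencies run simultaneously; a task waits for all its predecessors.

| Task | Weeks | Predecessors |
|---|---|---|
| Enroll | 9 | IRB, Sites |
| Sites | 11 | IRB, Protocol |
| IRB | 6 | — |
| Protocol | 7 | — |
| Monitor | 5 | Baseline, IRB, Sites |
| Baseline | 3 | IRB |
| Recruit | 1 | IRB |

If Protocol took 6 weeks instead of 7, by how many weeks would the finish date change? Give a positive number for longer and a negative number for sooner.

Actual critical path: Protocol→Sites→Enroll = 7+11+9 = 27 ⇒ 27 weeks.
Since Protocol is critical, the -1 change carries straight to that chain (now 26 weeks).
The critical path is still Protocol→Sites→Enroll; finish is now 26 weeks.
Change in finish: 26 − 27 = -1 weeks.

-1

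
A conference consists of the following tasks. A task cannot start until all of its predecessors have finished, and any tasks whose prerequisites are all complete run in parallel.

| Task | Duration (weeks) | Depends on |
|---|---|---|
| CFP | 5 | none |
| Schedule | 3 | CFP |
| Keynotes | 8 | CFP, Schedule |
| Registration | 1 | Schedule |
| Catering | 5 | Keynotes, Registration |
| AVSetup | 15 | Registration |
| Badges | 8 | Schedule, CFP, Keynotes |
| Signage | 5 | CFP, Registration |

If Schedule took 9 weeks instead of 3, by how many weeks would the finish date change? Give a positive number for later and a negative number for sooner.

Critical path before the change: CFP→Schedule→Keynotes→Badges = 5+3+8+8 = 24 giving 24 weeks.
Since Schedule is critical, the +6 change carries straight to that chain (now 30 weeks).
No other chain overtakes it, so the finish is 30 weeks.
Change in finish: 30 − 24 = +6 weeks.

6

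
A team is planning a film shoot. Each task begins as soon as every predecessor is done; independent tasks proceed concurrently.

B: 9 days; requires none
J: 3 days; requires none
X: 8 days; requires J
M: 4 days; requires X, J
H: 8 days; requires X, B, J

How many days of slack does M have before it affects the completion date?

J→X→H = 3+8+8 = 19 sets the makespan at 19 days.
The longest chain containing M totals 15 days.
Float = 19 − 15 = 4.

4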